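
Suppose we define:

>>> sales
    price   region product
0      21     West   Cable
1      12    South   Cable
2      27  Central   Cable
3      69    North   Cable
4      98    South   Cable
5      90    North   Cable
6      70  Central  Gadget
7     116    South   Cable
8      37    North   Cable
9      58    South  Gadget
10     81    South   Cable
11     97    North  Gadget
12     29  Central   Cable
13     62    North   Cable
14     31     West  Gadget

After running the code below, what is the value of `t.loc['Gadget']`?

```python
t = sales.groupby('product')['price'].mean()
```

64.0

group by product, mean of price:
product
Cable     58.363636
Gadget    64.000000
Name: price, dtype: float64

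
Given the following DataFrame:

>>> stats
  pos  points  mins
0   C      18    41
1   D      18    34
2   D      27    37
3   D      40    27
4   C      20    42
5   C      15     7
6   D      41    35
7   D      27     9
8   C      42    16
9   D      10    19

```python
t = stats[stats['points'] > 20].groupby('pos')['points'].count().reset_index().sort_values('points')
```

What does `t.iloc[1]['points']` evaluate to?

filter rows where points > 20:
  pos  points  mins
2   D      27    37
3   D      40    27
6   D      41    35
7   D      27     9
8   C      42    16
group by pos, count of points:
pos
C    1
D    4
Name: points, dtype: int64
reset_index():
  pos  points
0   C       1
1   D       4
sort by points:
  pos  points
0   C       1
1   D       4
So iloc[1]['points'] = 4.

4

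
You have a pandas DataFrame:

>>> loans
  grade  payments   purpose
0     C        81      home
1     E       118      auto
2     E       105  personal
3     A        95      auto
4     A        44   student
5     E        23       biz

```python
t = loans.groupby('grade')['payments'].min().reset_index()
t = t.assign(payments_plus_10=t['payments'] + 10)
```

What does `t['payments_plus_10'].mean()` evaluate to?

59.3333333333

group by grade, min of payments:
grade
A    44
C    81
E    23
Name: payments, dtype: int64
reset_index():
  grade  payments
0     A        44
1     C        81
2     E        23
add column payments_plus_10 = t['payments'] + 10:
  grade  payments  payments_plus_10
0     A        44                54
1     C        81                91
2     E        23                33
So mean() = 59.3333333333.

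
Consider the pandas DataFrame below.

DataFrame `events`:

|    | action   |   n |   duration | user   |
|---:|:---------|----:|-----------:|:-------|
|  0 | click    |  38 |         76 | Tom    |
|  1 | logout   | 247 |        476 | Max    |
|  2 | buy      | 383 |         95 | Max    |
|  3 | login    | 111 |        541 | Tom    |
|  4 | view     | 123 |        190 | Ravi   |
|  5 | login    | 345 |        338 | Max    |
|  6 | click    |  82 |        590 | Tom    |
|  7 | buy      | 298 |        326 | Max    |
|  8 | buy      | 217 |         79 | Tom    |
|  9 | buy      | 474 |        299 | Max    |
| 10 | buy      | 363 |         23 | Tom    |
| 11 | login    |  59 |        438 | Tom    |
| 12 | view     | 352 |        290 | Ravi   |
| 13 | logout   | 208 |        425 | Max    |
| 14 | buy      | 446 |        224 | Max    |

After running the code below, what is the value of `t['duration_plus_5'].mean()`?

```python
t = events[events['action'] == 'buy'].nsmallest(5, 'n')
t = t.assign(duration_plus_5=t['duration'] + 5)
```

filter rows where action == 'buy':
   action    n  duration user
2     buy  383        95  Max
7     buy  298       326  Max
8     buy  217        79  Tom
9     buy  474       299  Max
10    buy  363        23  Tom
14    buy  446       224  Max
take 5 rows with smallest n:
   action    n  duration user
8     buy  217        79  Tom
7     buy  298       326  Max
10    buy  363        23  Tom
2     buy  383        95  Max
14    buy  446       224  Max
add column duration_plus_5 = t['duration'] + 5:
   action    n  duration user  duration_plus_5
8     buy  217        79  Tom               84
7     buy  298       326  Max              331
10    buy  363        23  Tom               28
2     buy  383        95  Max              100
14    buy  446       224  Max              229

154.4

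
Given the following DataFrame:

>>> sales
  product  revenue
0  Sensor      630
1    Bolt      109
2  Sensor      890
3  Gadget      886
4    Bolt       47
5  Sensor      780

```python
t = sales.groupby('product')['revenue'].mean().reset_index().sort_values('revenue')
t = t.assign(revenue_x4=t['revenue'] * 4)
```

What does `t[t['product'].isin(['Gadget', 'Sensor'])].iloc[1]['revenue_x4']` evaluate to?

group by product, mean of revenue:
product
Bolt       78.000000
Gadget    886.000000
Sensor    766.666667
Name: revenue, dtype: float64
reset_index():
  product     revenue
0    Bolt   78.000000
1  Gadget  886.000000
2  Sensor  766.666667
sort by revenue:
  product     revenue
0    Bolt   78.000000
2  Sensor  766.666667
1  Gadget  886.000000
add column revenue_x4 = t['revenue'] * 4:
  product     revenue   revenue_x4
0    Bolt   78.000000   312.000000
2  Sensor  766.666667  3066.666667
1  Gadget  886.000000  3544.000000
filter rows where product in ['Gadget', 'Sensor']:
  product     revenue   revenue_x4
2  Sensor  766.666667  3066.666667
1  Gadget  886.000000  3544.000000
Taking the value at position 1, column 'revenue_x4' gives 3544.0.

3544.0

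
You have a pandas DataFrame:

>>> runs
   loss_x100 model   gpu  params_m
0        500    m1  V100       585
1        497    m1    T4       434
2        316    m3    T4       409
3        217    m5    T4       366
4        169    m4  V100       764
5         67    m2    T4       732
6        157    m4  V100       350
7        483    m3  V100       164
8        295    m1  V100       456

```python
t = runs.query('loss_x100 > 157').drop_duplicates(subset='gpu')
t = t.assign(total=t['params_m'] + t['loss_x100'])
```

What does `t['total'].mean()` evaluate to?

1008.0

filter rows where loss_x100 > 157:
   loss_x100 model   gpu  params_m
0        500    m1  V100       585
1        497    m1    T4       434
2        316    m3    T4       409
3        217    m5    T4       366
4        169    m4  V100       764
7        483    m3  V100       164
8        295    m1  V100       456
drop duplicate gpu (keep=first):
   loss_x100 model   gpu  params_m
0        500    m1  V100       585
1        497    m1    T4       434
add column total = t['params_m'] + t['loss_x100']:
   loss_x100 model   gpu  params_m  total
0        500    m1  V100       585   1085
1        497    m1    T4       434    931
Hence 1008.0.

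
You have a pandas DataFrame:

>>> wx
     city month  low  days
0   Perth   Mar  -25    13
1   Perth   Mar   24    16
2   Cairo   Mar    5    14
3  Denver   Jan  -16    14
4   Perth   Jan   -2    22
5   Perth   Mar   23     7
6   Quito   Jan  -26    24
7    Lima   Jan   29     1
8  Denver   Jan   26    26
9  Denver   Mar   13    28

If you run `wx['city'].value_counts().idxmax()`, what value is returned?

Perth

value_counts of city:
city
Perth     4
Denver    3
Cairo     1
Quito     1
Lima      1
Name: count, dtype: int64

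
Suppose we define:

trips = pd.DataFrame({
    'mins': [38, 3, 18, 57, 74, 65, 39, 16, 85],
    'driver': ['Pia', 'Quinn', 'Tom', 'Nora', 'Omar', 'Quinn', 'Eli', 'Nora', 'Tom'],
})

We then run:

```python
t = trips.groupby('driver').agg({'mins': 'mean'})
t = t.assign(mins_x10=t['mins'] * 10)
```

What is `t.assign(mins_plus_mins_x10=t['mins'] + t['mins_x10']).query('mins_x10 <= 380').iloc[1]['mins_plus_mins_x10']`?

group by driver, mean of mins:
        mins
driver      
Eli     39.0
Nora    36.5
Omar    74.0
Pia     38.0
Quinn   34.0
Tom     51.5
add column mins_x10 = t['mins'] * 10:
        mins  mins_x10
driver                
Eli     39.0     390.0
Nora    36.5     365.0
Omar    74.0     740.0
Pia     38.0     380.0
Quinn   34.0     340.0
Tom     51.5     515.0
add column mins_plus_mins_x10 = t['mins'] + t['mins_x10']:
        mins  mins_x10  mins_plus_mins_x10
driver                                    
Eli     39.0     390.0               429.0
Nora    36.5     365.0               401.5
Omar    74.0     740.0               814.0
Pia     38.0     380.0               418.0
Quinn   34.0     340.0               374.0
Tom     51.5     515.0               566.5
filter rows where mins_x10 <= 380:
        mins  mins_x10  mins_plus_mins_x10
driver                                    
Nora    36.5     365.0               401.5
Pia     38.0     380.0               418.0
Quinn   34.0     340.0               374.0
Then the value at position 1, column 'mins_plus_mins_x10': 418.0

418.0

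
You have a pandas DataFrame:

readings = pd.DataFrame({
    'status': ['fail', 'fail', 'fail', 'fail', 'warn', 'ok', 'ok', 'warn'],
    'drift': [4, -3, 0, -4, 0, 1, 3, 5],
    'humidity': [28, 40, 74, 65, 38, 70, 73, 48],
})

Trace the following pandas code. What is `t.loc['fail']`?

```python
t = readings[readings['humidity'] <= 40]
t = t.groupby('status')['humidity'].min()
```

filter rows where humidity <= 40:
  status  drift  humidity
0   fail      4        28
1   fail     -3        40
4   warn      0        38
group by status, min of humidity:
status
fail    28
warn    38
Name: humidity, dtype: int64
Finally, value at index 'fail' = 28.

28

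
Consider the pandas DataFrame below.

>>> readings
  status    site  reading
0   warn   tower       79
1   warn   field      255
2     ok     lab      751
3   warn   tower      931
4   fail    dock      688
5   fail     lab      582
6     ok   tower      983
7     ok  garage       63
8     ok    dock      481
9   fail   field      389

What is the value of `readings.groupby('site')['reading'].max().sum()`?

group by site, max of reading:
site
dock      688
field     389
garage     63
lab       751
tower     983
Name: reading, dtype: int64
sum of the resulting series → 2874

2874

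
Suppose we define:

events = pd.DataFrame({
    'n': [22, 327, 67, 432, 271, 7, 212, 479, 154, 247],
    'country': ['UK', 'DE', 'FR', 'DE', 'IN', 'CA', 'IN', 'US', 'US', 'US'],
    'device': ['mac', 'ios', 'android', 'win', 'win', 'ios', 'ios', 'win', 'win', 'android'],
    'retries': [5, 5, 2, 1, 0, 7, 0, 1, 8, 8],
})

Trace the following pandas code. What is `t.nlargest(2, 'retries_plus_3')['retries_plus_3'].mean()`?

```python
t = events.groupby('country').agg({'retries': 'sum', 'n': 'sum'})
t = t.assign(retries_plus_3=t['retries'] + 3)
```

15.0

group by country: sum(retries), sum(n):
         retries    n
country              
CA             7    7
DE             6  759
FR             2   67
IN             0  483
UK             5   22
US            17  880
add column retries_plus_3 = t['retries'] + 3:
         retries    n  retries_plus_3
country                              
CA             7    7              10
DE             6  759               9
FR             2   67               5
IN             0  483               3
UK             5   22               8
US            17  880              20
take 2 rows with largest retries_plus_3:
         retries    n  retries_plus_3
country                              
US            17  880              20
CA             7    7              10
So mean() = 15.0.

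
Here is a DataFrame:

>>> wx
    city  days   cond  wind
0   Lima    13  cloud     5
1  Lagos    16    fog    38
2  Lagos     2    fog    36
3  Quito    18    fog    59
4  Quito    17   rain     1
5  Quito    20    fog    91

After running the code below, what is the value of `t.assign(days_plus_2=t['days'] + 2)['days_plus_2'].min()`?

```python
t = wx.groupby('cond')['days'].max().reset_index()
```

group by cond, max of days:
cond
cloud    13
fog      20
rain     17
Name: days, dtype: int64
reset_index():
    cond  days
0  cloud    13
1    fog    20
2   rain    17
add column days_plus_2 = t['days'] + 2:
    cond  days  days_plus_2
0  cloud    13           15
1    fog    20           22
2   rain    17           19

15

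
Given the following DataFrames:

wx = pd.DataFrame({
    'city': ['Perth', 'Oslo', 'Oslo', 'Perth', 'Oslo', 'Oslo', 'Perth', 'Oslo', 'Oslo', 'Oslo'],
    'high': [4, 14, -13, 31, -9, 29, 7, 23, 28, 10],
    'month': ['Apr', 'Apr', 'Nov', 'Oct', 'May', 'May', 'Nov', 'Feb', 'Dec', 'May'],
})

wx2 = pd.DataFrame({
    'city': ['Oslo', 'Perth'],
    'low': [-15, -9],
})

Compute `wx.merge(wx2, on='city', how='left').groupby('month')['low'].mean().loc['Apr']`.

merge on 'city' (how='left') → 10 rows:
    city  high month  low
0  Perth     4   Apr   -9
1   Oslo    14   Apr  -15
2   Oslo   -13   Nov  -15
3  Perth    31   Oct   -9
4   Oslo    -9   May  -15
5   Oslo    29   May  -15
6  Perth     7   Nov   -9
7   Oslo    23   Feb  -15
8   Oslo    28   Dec  -15
9   Oslo    10   May  -15
group by month, mean of low:
month
Apr   -12.0
Dec   -15.0
Feb   -15.0
May   -15.0
Nov   -12.0
Oct    -9.0
Name: low, dtype: float64
So loc['Apr'] = -12.0.

-12.0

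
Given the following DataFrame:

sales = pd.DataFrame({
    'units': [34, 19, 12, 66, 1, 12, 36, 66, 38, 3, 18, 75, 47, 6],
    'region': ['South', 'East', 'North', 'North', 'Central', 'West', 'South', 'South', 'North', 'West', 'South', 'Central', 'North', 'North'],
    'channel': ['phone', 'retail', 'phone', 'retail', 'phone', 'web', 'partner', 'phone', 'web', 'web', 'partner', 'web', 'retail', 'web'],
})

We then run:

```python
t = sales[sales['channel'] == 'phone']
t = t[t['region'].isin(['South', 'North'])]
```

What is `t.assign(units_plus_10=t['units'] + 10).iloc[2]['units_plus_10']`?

filter rows where channel == 'phone':
   units   region channel
0     34    South   phone
2     12    North   phone
4      1  Central   phone
7     66    South   phone
filter rows where region in ['South', 'North']:
   units region channel
0     34  South   phone
2     12  North   phone
7     66  South   phone
add column units_plus_10 = t['units'] + 10:
   units region channel  units_plus_10
0     34  South   phone             44
2     12  North   phone             22
7     66  South   phone             76
Reading off the value at position 2, column 'units_plus_10', we get 76.

76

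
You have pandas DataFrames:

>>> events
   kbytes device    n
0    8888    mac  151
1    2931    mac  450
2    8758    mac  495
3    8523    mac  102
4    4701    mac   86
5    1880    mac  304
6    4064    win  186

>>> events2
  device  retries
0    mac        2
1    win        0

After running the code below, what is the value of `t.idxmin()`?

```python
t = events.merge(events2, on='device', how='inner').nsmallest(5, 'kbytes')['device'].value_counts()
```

win

merge on 'device' (how='inner') → 7 rows:
   kbytes device    n  retries
0    8888    mac  151        2
1    2931    mac  450        2
2    8758    mac  495        2
3    8523    mac  102        2
4    4701    mac   86        2
5    1880    mac  304        2
6    4064    win  186        0
take 5 rows with smallest kbytes:
   kbytes device    n  retries
5    1880    mac  304        2
1    2931    mac  450        2
6    4064    win  186        0
4    4701    mac   86        2
3    8523    mac  102        2
value_counts of device:
device
mac    4
win    1
Name: count, dtype: int64
Finally, label with the smallest value = win.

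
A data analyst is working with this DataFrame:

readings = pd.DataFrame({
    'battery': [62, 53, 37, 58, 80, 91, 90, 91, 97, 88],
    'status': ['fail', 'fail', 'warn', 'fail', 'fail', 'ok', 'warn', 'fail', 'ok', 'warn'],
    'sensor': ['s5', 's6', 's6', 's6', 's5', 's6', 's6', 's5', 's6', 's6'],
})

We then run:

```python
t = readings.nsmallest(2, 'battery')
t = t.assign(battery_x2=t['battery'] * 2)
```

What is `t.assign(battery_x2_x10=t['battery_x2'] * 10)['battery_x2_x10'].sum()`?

take 2 rows with smallest battery:
   battery status sensor
2       37   warn     s6
1       53   fail     s6
add column battery_x2 = t['battery'] * 2:
   battery status sensor  battery_x2
2       37   warn     s6          74
1       53   fail     s6         106
add column battery_x2_x10 = t['battery_x2'] * 10:
   battery status sensor  battery_x2  battery_x2_x10
2       37   warn     s6          74             740
1       53   fail     s6         106            1060

1800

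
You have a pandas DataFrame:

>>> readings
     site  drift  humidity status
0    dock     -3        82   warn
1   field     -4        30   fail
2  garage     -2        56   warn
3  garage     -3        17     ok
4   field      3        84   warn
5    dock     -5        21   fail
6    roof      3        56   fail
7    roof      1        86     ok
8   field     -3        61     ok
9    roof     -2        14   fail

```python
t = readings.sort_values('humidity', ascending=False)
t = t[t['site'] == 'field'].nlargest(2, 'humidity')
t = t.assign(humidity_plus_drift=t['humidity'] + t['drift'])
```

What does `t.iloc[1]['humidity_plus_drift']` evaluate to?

58

sort by humidity descending:
     site  drift  humidity status
7    roof      1        86     ok
4   field      3        84   warn
0    dock     -3        82   warn
8   field     -3        61     ok
2  garage     -2        56   warn
6    roof      3        56   fail
1   field     -4        30   fail
5    dock     -5        21   fail
3  garage     -3        17     ok
9    roof     -2        14   fail
filter rows where site == 'field':
    site  drift  humidity status
4  field      3        84   warn
8  field     -3        61     ok
1  field     -4        30   fail
take 2 rows with largest humidity:
    site  drift  humidity status
4  field      3        84   warn
8  field     -3        61     ok
add column humidity_plus_drift = t['humidity'] + t['drift']:
    site  drift  humidity status  humidity_plus_drift
4  field      3        84   warn                   87
8  field     -3        61     ok                   58
Hence 58.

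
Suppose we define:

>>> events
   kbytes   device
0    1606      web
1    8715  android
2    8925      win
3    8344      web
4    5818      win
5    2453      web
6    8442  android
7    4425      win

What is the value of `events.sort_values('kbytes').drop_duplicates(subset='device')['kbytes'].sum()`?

14473

sort by kbytes:
   kbytes   device
0    1606      web
5    2453      web
7    4425      win
4    5818      win
3    8344      web
6    8442  android
1    8715  android
2    8925      win
drop duplicate device (keep=first):
   kbytes   device
0    1606      web
7    4425      win
6    8442  android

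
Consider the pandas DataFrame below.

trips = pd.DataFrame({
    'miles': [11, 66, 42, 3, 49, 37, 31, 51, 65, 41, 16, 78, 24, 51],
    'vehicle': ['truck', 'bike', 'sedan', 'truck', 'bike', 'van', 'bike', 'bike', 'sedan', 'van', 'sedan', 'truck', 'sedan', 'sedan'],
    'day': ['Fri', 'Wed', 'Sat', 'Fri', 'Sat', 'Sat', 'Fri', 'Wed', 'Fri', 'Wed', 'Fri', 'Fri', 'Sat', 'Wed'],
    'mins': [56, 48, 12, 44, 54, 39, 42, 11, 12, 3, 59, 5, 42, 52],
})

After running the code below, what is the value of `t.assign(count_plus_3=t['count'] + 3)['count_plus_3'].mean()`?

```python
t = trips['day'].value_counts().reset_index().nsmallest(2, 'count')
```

7.0

value_counts of day:
day
Fri    6
Wed    4
Sat    4
Name: count, dtype: int64
reset_index():
   day  count
0  Fri      6
1  Wed      4
2  Sat      4
take 2 rows with smallest count:
   day  count
1  Wed      4
2  Sat      4
add column count_plus_3 = t['count'] + 3:
   day  count  count_plus_3
1  Wed      4             7
2  Sat      4             7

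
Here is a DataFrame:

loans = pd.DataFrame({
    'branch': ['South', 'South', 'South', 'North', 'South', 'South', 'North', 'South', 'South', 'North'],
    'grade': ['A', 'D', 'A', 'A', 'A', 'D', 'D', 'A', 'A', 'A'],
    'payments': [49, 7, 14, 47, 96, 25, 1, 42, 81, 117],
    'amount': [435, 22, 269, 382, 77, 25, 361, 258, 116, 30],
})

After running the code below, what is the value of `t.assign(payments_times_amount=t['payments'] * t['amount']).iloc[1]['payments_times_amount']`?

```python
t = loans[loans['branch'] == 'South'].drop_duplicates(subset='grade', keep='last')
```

filter rows where branch == 'South':
  branch grade  payments  amount
0  South     A        49     435
1  South     D         7      22
2  South     A        14     269
4  South     A        96      77
5  South     D        25      25
7  South     A        42     258
8  South     A        81     116
drop duplicate grade (keep=last):
  branch grade  payments  amount
5  South     D        25      25
8  South     A        81     116
add column payments_times_amount = t['payments'] * t['amount']:
  branch grade  payments  amount  payments_times_amount
5  South     D        25      25                    625
8  South     A        81     116                   9396
The value at position 1, column 'payments_times_amount' is 9396.

9396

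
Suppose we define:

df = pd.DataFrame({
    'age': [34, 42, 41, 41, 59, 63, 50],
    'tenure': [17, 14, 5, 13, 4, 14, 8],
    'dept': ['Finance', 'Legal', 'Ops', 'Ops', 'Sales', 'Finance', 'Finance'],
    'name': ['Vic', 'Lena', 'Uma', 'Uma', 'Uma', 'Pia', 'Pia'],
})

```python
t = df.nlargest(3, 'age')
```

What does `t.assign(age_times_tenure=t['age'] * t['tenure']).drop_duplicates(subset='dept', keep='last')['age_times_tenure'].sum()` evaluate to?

take 3 rows with largest age:
   age  tenure     dept name
5   63      14  Finance  Pia
4   59       4    Sales  Uma
6   50       8  Finance  Pia
add column age_times_tenure = t['age'] * t['tenure']:
   age  tenure     dept name  age_times_tenure
5   63      14  Finance  Pia               882
4   59       4    Sales  Uma               236
6   50       8  Finance  Pia               400
drop duplicate dept (keep=last):
   age  tenure     dept name  age_times_tenure
4   59       4    Sales  Uma               236
6   50       8  Finance  Pia               400
sum of column 'age_times_tenure' → 636

636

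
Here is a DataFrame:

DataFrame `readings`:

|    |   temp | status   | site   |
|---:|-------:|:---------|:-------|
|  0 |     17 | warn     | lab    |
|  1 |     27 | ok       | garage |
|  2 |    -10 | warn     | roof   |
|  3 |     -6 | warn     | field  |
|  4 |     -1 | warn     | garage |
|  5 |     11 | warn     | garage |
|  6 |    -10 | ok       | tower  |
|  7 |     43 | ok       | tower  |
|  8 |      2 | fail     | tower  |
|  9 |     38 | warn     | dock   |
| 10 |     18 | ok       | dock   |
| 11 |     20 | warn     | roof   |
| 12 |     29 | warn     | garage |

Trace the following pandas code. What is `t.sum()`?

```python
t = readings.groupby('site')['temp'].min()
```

group by site, min of temp:
site
dock      18
field     -6
garage    -1
lab       17
roof     -10
tower    -10
Name: temp, dtype: int64
So sum() = 8.

8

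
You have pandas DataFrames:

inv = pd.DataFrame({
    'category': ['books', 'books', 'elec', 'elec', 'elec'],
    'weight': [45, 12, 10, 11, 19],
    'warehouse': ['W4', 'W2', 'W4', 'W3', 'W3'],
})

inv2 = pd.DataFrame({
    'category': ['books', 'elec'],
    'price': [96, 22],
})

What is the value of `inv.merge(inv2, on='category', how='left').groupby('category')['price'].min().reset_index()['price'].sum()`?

118

merge on 'category' (how='left') → 5 rows:
  category  weight warehouse  price
0    books      45        W4     96
1    books      12        W2     96
2     elec      10        W4     22
3     elec      11        W3     22
4     elec      19        W3     22
group by category, min of price:
category
books    96
elec     22
Name: price, dtype: int64
reset_index():
  category  price
0    books     96
1     elec     22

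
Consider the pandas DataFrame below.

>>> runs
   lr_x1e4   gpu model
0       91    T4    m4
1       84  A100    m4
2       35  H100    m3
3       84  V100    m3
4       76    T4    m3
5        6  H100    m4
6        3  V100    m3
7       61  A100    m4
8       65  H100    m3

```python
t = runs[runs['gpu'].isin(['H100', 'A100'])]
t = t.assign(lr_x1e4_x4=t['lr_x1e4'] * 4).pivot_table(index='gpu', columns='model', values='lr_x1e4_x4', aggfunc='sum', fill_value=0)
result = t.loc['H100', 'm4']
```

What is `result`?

filter rows where gpu in ['H100', 'A100']:
   lr_x1e4   gpu model
1       84  A100    m4
2       35  H100    m3
5        6  H100    m4
7       61  A100    m4
8       65  H100    m3
add column lr_x1e4_x4 = t['lr_x1e4'] * 4:
   lr_x1e4   gpu model  lr_x1e4_x4
1       84  A100    m4         336
2       35  H100    m3         140
5        6  H100    m4          24
7       61  A100    m4         244
8       65  H100    m3         260
pivot: rows=gpu, cols=model, sum(lr_x1e4_x4):
model   m3   m4
gpu            
A100     0  580
H100   400   24

24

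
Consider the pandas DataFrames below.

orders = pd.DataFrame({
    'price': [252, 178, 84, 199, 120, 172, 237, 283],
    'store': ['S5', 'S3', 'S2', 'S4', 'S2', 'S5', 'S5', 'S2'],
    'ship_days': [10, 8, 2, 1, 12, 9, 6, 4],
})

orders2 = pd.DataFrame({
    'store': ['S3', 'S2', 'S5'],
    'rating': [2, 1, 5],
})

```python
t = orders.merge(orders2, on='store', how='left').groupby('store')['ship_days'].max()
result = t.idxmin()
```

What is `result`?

S4

merge on 'store' (how='left') → 8 rows:
   price store  ship_days  rating
0    252    S5         10     5.0
1    178    S3          8     2.0
2     84    S2          2     1.0
3    199    S4          1     NaN
4    120    S2         12     1.0
5    172    S5          9     5.0
6    237    S5          6     5.0
7    283    S2          4     1.0
group by store, max of ship_days:
store
S2    12
S3     8
S4     1
S5    10
Name: ship_days, dtype: int64
The label with the smallest value is S4.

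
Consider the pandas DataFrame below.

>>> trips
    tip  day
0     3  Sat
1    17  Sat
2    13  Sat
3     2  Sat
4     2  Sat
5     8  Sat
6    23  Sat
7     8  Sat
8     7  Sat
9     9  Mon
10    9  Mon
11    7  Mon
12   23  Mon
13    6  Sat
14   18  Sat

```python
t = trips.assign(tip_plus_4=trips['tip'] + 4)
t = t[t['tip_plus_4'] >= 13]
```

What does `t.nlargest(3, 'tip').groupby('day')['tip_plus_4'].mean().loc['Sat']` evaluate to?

24.5

add column tip_plus_4 = trips['tip'] + 4:
    tip  day  tip_plus_4
0     3  Sat           7
1    17  Sat          21
2    13  Sat          17
3     2  Sat           6
4     2  Sat           6
5     8  Sat          12
6    23  Sat          27
7     8  Sat          12
8     7  Sat          11
9     9  Mon          13
10    9  Mon          13
11    7  Mon          11
12   23  Mon          27
13    6  Sat          10
14   18  Sat          22
filter rows where tip_plus_4 >= 13:
    tip  day  tip_plus_4
1    17  Sat          21
2    13  Sat          17
6    23  Sat          27
9     9  Mon          13
10    9  Mon          13
12   23  Mon          27
14   18  Sat          22
take 3 rows with largest tip:
    tip  day  tip_plus_4
6    23  Sat          27
12   23  Mon          27
14   18  Sat          22
group by day, mean of tip_plus_4:
day
Mon    27.0
Sat    24.5
Name: tip_plus_4, dtype: float64
Taking the value at index 'Sat' gives 24.5.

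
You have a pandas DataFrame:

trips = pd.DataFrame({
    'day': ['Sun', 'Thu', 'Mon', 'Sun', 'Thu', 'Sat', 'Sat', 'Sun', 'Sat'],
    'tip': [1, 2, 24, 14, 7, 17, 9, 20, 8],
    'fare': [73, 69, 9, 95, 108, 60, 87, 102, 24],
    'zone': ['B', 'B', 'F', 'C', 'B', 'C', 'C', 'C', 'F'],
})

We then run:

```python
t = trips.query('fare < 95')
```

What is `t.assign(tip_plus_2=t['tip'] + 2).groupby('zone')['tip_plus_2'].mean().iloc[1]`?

filter rows where fare < 95:
   day  tip  fare zone
0  Sun    1    73    B
1  Thu    2    69    B
2  Mon   24     9    F
5  Sat   17    60    C
6  Sat    9    87    C
8  Sat    8    24    F
add column tip_plus_2 = t['tip'] + 2:
   day  tip  fare zone  tip_plus_2
0  Sun    1    73    B           3
1  Thu    2    69    B           4
2  Mon   24     9    F          26
5  Sat   17    60    C          19
6  Sat    9    87    C          11
8  Sat    8    24    F          10
group by zone, mean of tip_plus_2:
zone
B     3.5
C    15.0
F    18.0
Name: tip_plus_2, dtype: float64
Taking the value at position 1 gives 15.0.

15.0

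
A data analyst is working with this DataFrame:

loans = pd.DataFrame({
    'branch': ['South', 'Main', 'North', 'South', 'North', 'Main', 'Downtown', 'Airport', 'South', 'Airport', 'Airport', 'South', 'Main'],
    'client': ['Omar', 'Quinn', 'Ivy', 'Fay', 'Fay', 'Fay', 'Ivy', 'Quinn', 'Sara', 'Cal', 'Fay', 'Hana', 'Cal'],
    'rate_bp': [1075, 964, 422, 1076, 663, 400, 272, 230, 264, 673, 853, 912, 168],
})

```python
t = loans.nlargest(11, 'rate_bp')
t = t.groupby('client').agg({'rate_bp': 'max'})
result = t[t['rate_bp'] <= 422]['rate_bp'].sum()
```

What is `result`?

take 11 rows with largest rate_bp:
      branch client  rate_bp
3      South    Fay     1076
0      South   Omar     1075
1       Main  Quinn      964
11     South   Hana      912
10   Airport    Fay      853
9    Airport    Cal      673
4      North    Fay      663
2      North    Ivy      422
5       Main    Fay      400
6   Downtown    Ivy      272
8      South   Sara      264
group by client, max of rate_bp:
        rate_bp
client         
Cal         673
Fay        1076
Hana        912
Ivy         422
Omar       1075
Quinn       964
Sara        264
filter rows where rate_bp <= 422:
        rate_bp
client         
Ivy         422
Sara        264
Taking the sum of column 'rate_bp' gives 686.

686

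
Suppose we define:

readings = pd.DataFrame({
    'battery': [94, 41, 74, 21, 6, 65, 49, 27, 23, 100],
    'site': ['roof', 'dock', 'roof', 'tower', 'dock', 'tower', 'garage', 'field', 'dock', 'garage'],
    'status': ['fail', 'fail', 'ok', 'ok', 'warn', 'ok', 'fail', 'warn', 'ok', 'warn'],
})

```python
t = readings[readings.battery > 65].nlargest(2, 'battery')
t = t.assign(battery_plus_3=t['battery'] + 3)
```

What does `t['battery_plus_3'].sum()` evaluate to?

200

filter rows where battery > 65:
   battery    site status
0       94    roof   fail
2       74    roof     ok
9      100  garage   warn
take 2 rows with largest battery:
   battery    site status
9      100  garage   warn
0       94    roof   fail
add column battery_plus_3 = t['battery'] + 3:
   battery    site status  battery_plus_3
9      100  garage   warn             103
0       94    roof   fail              97
sum of column 'battery_plus_3' → 200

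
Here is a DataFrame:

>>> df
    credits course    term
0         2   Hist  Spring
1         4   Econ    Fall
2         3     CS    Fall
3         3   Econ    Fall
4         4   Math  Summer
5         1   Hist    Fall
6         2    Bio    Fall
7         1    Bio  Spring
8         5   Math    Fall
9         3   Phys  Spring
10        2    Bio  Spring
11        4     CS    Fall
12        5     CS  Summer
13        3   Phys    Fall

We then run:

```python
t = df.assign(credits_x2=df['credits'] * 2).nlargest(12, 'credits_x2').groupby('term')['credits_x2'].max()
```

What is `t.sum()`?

add column credits_x2 = df['credits'] * 2:
    credits course    term  credits_x2
0         2   Hist  Spring           4
1         4   Econ    Fall           8
2         3     CS    Fall           6
3         3   Econ    Fall           6
4         4   Math  Summer           8
5         1   Hist    Fall           2
6         2    Bio    Fall           4
7         1    Bio  Spring           2
8         5   Math    Fall          10
9         3   Phys  Spring           6
10        2    Bio  Spring           4
11        4     CS    Fall           8
12        5     CS  Summer          10
13        3   Phys    Fall           6
take 12 rows with largest credits_x2:
    credits course    term  credits_x2
8         5   Math    Fall          10
12        5     CS  Summer          10
1         4   Econ    Fall           8
4         4   Math  Summer           8
11        4     CS    Fall           8
2         3     CS    Fall           6
3         3   Econ    Fall           6
9         3   Phys  Spring           6
13        3   Phys    Fall           6
0         2   Hist  Spring           4
6         2    Bio    Fall           4
10        2    Bio  Spring           4
group by term, max of credits_x2:
term
Fall      10
Spring     6
Summer    10
Name: credits_x2, dtype: int64
Then the sum of the resulting series: 26

26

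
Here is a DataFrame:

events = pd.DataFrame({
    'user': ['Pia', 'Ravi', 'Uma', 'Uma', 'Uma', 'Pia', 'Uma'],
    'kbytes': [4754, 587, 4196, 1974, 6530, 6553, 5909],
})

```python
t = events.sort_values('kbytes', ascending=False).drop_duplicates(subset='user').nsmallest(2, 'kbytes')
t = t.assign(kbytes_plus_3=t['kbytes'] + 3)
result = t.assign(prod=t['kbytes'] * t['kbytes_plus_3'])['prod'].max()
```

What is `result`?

42660490

sort by kbytes descending:
   user  kbytes
5   Pia    6553
4   Uma    6530
6   Uma    5909
0   Pia    4754
2   Uma    4196
3   Uma    1974
1  Ravi     587
drop duplicate user (keep=first):
   user  kbytes
5   Pia    6553
4   Uma    6530
1  Ravi     587
take 2 rows with smallest kbytes:
   user  kbytes
1  Ravi     587
4   Uma    6530
add column kbytes_plus_3 = t['kbytes'] + 3:
   user  kbytes  kbytes_plus_3
1  Ravi     587            590
4   Uma    6530           6533
add column prod = t['kbytes'] * t['kbytes_plus_3']:
   user  kbytes  kbytes_plus_3      prod
1  Ravi     587            590    346330
4   Uma    6530           6533  42660490
Reading off the max of column 'prod', we get 42660490.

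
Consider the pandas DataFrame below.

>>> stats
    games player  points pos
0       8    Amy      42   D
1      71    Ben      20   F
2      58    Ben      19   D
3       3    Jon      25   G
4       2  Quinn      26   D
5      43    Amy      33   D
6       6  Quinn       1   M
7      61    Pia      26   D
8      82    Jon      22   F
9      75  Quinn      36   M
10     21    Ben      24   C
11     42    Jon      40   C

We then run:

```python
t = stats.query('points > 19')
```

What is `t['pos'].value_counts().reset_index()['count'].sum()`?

10

filter rows where points > 19:
    games player  points pos
0       8    Amy      42   D
1      71    Ben      20   F
3       3    Jon      25   G
4       2  Quinn      26   D
5      43    Amy      33   D
7      61    Pia      26   D
8      82    Jon      22   F
9      75  Quinn      36   M
10     21    Ben      24   C
11     42    Jon      40   C
value_counts of pos:
pos
D    4
F    2
C    2
G    1
M    1
Name: count, dtype: int64
reset_index():
  pos  count
0   D      4
1   F      2
2   C      2
3   G      1
4   M      1
The sum of column 'count' is 10.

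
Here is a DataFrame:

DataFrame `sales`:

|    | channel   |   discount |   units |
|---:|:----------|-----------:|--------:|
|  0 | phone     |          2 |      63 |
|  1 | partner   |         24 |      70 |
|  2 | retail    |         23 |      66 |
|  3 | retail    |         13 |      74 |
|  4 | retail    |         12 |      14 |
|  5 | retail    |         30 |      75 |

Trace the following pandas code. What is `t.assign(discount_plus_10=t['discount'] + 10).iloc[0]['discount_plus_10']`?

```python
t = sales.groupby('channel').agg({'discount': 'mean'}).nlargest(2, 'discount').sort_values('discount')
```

29.5

group by channel, mean of discount:
         discount
channel          
partner      24.0
phone         2.0
retail       19.5
take 2 rows with largest discount:
         discount
channel          
partner      24.0
retail       19.5
sort by discount:
         discount
channel          
retail       19.5
partner      24.0
add column discount_plus_10 = t['discount'] + 10:
         discount  discount_plus_10
channel                            
retail       19.5              29.5
partner      24.0              34.0
So iloc[0]['discount_plus_10'] = 29.5.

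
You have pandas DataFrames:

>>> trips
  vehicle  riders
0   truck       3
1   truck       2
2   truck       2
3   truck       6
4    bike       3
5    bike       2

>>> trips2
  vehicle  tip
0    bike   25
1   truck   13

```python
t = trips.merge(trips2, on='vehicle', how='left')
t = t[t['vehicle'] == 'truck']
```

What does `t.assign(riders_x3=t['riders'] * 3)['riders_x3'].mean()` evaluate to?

9.75

merge on 'vehicle' (how='left') → 6 rows:
  vehicle  riders  tip
0   truck       3   13
1   truck       2   13
2   truck       2   13
3   truck       6   13
4    bike       3   25
5    bike       2   25
filter rows where vehicle == 'truck':
  vehicle  riders  tip
0   truck       3   13
1   truck       2   13
2   truck       2   13
3   truck       6   13
add column riders_x3 = t['riders'] * 3:
  vehicle  riders  tip  riders_x3
0   truck       3   13          9
1   truck       2   13          6
2   truck       2   13          6
3   truck       6   13         18
Hence 9.75.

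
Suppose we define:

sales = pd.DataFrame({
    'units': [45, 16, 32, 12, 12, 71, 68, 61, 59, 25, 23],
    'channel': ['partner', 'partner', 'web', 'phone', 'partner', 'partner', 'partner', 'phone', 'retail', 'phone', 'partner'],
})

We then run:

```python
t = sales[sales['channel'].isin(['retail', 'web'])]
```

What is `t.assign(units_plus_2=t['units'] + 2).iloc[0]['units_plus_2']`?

filter rows where channel in ['retail', 'web']:
   units channel
2     32     web
8     59  retail
add column units_plus_2 = t['units'] + 2:
   units channel  units_plus_2
2     32     web            34
8     59  retail            61
Then the value at position 0, column 'units_plus_2': 34

34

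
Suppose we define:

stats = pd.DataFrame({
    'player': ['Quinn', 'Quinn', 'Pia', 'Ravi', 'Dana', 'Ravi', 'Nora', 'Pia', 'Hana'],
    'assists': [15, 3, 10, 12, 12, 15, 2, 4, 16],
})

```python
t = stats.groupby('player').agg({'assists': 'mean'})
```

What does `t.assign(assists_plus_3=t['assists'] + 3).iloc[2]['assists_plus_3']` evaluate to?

5.0

group by player, mean of assists:
        assists
player         
Dana       12.0
Hana       16.0
Nora        2.0
Pia         7.0
Quinn       9.0
Ravi       13.5
add column assists_plus_3 = t['assists'] + 3:
        assists  assists_plus_3
player                         
Dana       12.0            15.0
Hana       16.0            19.0
Nora        2.0             5.0
Pia         7.0            10.0
Quinn       9.0            12.0
Ravi       13.5            16.5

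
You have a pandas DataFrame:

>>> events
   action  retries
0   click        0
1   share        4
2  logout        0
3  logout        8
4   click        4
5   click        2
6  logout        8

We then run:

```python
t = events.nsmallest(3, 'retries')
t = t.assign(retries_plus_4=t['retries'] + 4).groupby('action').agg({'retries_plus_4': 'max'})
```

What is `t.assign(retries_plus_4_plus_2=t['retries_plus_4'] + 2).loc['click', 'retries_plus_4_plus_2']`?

take 3 rows with smallest retries:
   action  retries
0   click        0
2  logout        0
5   click        2
add column retries_plus_4 = t['retries'] + 4:
   action  retries  retries_plus_4
0   click        0               4
2  logout        0               4
5   click        2               6
group by action, max of retries_plus_4:
        retries_plus_4
action                
click                6
logout               4
add column retries_plus_4_plus_2 = t['retries_plus_4'] + 2:
        retries_plus_4  retries_plus_4_plus_2
action                                       
click                6                      8
logout               4                      6
Then the value at row 'click', column 'retries_plus_4_plus_2': 8

8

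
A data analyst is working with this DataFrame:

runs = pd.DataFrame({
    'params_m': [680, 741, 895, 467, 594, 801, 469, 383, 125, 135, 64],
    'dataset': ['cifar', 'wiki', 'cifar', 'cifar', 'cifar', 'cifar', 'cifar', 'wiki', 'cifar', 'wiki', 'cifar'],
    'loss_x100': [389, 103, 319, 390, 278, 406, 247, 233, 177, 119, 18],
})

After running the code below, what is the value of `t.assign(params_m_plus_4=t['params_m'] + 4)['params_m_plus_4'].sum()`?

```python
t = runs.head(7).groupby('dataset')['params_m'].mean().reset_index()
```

take first 7 rows:
   params_m dataset  loss_x100
0       680   cifar        389
1       741    wiki        103
2       895   cifar        319
3       467   cifar        390
4       594   cifar        278
5       801   cifar        406
6       469   cifar        247
group by dataset, mean of params_m:
dataset
cifar    651.0
wiki     741.0
Name: params_m, dtype: float64
reset_index():
  dataset  params_m
0   cifar     651.0
1    wiki     741.0
add column params_m_plus_4 = t['params_m'] + 4:
  dataset  params_m  params_m_plus_4
0   cifar     651.0            655.0
1    wiki     741.0            745.0
Reading off the sum of column 'params_m_plus_4', we get 1400.0.

1400.0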